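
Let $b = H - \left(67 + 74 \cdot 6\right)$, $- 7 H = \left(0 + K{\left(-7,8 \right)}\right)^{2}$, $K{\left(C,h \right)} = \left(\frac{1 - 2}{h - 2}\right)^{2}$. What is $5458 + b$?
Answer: $\frac{44879183}{9072} \approx 4947.0$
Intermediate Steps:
$K{\left(C,h \right)} = \frac{1}{\left(-2 + h\right)^{2}}$ ($K{\left(C,h \right)} = \left(- \frac{1}{-2 + h}\right)^{2} = \frac{1}{\left(-2 + h\right)^{2}}$)
$H = - \frac{1}{9072}$ ($H = - \frac{\left(0 + \frac{1}{\left(-2 + 8\right)^{2}}\right)^{2}}{7} = - \frac{\left(0 + \frac{1}{36}\right)^{2}}{7} = - \frac{1}{7 \cdot 1296} = \left(- \frac{1}{7}\right) \frac{1}{1296} = - \frac{1}{9072} \approx -0.00011023$)
$b = - \frac{4635793}{9072}$ ($b = - \frac{1}{9072} - \left(67 + 74 \cdot 6\right) = - \frac{1}{9072} - \left(67 + 444\right) = - \frac{1}{9072} - 511 = - \frac{4635793}{9072} \approx -511.0$)
$5458 + b = 5458 - \frac{4635793}{9072} = \frac{44879183}{9072}$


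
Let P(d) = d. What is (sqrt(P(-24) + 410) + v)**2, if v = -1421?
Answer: (1421 - sqrt(386))**2 ≈ 1.9638e+6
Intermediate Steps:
(sqrt(P(-24) + 410) + v)**2 = (sqrt(-24 + 410) - 1421)**2 = (sqrt(386) - 1421)**2 = (-1421 + sqrt(386))**2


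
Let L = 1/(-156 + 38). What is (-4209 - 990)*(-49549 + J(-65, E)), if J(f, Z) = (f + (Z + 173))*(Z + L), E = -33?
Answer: 31916177493/118 ≈ 2.7048e+8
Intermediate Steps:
L = -1/118 (L = 1/(-118) = -1/118 ≈ -0.0084746)
J(f, Z) = (-1/118 + Z)*(173 + Z + f) (J(f, Z) = (f + (Z + 173))*(Z - 1/118) = (f + (173 + Z))*(-1/118 + Z) = (173 + Z + f)*(-1/118 + Z) = (-1/118 + Z)*(173 + Z + f))
(-4209 - 990)*(-49549 + J(-65, E)) = (-4209 - 990)*(-49549 + (-173/118 + (-33)**2 - 1/118*(-65) + (20413/118)*(-33) - 33*(-65))) = -5199*(-49549 + (-173/118 + 1089 + 65/118 - 673629/118 + 2145)) = -5199*(-49549 - 292125/118) = -5199*(-6138907/118) = 31916177493/118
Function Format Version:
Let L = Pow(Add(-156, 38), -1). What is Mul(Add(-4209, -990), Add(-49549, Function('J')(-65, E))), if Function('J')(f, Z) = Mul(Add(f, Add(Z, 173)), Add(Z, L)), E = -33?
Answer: Rational(31916177493, 118) ≈ 2.7048e+8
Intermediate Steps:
L = Rational(-1, 118) (L = Pow(-118, -1) = Rational(-1, 118) ≈ -0.0084746)
Function('J')(f, Z) = Mul(Add(Rational(-1, 118), Z), Add(173, Z, f)) (Function('J')(f, Z) = Mul(Add(f, Add(Z, 173)), Add(Z, Rational(-1, 118))) = Mul(Add(f, Add(173, Z)), Add(Rational(-1, 118), Z)) = Mul(Add(173, Z, f), Add(Rational(-1, 118), Z)) = Mul(Add(Rational(-1, 118), Z), Add(173, Z, f)))
Mul(Add(-4209, -990), Add(-49549, Function('J')(-65, E))) = Mul(Add(-4209, -990), Add(-49549, Add(Rational(-173, 118), Pow(-33, 2), Mul(Rational(-1, 118), -65), Mul(Rational(20413, 118), -33), Mul(-33, -65)))) = Mul(-5199, Add(-49549, Add(Rational(-173, 118), 1089, Rational(65, 118), Rational(-673629, 118), 2145))) = Mul(-5199, Add(-49549, Rational(-292125, 118))) = Mul(-5199, Rational(-6138907, 118)) = Rational(31916177493, 118)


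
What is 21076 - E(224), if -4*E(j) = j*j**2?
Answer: 2830932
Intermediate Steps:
E(j) = -j**3/4 (E(j) = -j*j**2/4 = -j**3/4)
21076 - E(224) = 21076 - (-1)*224**3/4 = 21076 - (-1)*11239424/4 = 21076 - 1*(-2809856) = 21076 + 2809856 = 2830932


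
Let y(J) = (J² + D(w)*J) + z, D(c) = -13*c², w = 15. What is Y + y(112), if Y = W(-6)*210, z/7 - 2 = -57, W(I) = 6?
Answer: -314181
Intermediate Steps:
z = -385 (z = 14 + 7*(-57) = 14 - 399 = -385)
y(J) = -385 + J² - 2925*J (y(J) = (J² + (-13*15²)*J) - 385 = (J² + (-13*225)*J) - 385 = (J² - 2925*J) - 385 = -385 + J² - 2925*J)
Y = 1260 (Y = 6*210 = 1260)
Y + y(112) = 1260 + (-385 + 112² - 2925*112) = 1260 + (-385 + 12544 - 327600) = 1260 - 315441 = -314181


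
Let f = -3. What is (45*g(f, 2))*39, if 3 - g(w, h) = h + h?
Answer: -1755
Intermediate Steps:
g(w, h) = 3 - 2*h (g(w, h) = 3 - (h + h) = 3 - 2*h)
(45*g(f, 2))*39 = (45*(3 - 2*2))*39 = (45*(3 - 4))*39 = (45*(-1))*39 = -45*39 = -1755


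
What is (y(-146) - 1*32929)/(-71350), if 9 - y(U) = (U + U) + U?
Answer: 16241/35675 ≈ 0.45525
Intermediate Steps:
y(U) = 9 - 3*U (y(U) = 9 - ((U + U) + U) = 9 - (2*U + U) = 9 - 3*U)
(y(-146) - 1*32929)/(-71350) = ((9 - 3*(-146)) - 1*32929)/(-71350) = ((9 + 438) - 32929)*(-1/71350) = (447 - 32929)*(-1/71350) = -32482*(-1/71350) = 16241/35675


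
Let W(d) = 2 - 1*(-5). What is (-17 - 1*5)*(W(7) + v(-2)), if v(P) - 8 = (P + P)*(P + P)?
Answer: -682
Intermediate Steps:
v(P) = 8 + 4*P² (v(P) = 8 + (P + P)*(P + P) = 8 + (2*P)*(2*P) = 8 + 4*P²)
W(d) = 7 (W(d) = 2 + 5 = 7)
(-17 - 1*5)*(W(7) + v(-2)) = (-17 - 1*5)*(7 + (8 + 4*(-2)²)) = (-17 - 5)*(7 + (8 + 4*4)) = -22*(7 + (8 + 16)) = -22*(7 + 24) = -22*31 = -682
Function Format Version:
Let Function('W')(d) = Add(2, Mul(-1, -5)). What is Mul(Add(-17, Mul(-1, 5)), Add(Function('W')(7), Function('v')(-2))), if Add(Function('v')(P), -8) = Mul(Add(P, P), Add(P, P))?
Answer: -682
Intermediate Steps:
Function('v')(P) = Add(8, Mul(4, Pow(P, 2))) (Function('v')(P) = Add(8, Mul(Add(P, P), Add(P, P))) = Add(8, Mul(Mul(2, P), Mul(2, P))) = Add(8, Mul(4, Pow(P, 2))))
Function('W')(d) = 7 (Function('W')(d) = Add(2, 5) = 7)
Mul(Add(-17, Mul(-1, 5)), Add(Function('W')(7), Function('v')(-2))) = Mul(Add(-17, Mul(-1, 5)), Add(7, Add(8, Mul(4, Pow(-2, 2))))) = Mul(Add(-17, -5), Add(7, Add(8, Mul(4, 4)))) = Mul(-22, Add(7, Add(8, 16))) = Mul(-22, Add(7, 24)) = Mul(-22, 31) = -682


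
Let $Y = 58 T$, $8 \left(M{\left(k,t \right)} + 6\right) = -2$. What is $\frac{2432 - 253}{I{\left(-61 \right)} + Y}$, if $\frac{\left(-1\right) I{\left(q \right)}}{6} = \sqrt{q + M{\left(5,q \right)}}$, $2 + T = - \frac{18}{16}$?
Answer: $- \frac{2900}{259} + \frac{48 i \sqrt{269}}{259} \approx -11.197 + 3.0396 i$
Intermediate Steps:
$T = - \frac{25}{8}$ ($T = -2 - \frac{18}{16} = -2 - \frac{9}{8} = - \frac{25}{8} \approx -3.125$)
$M{\left(k,t \right)} = - \frac{25}{4}$ ($M{\left(k,t \right)} = -6 + \frac{1}{8} \left(-2\right) = -6 - \frac{1}{4} = - \frac{25}{4}$)
$Y = - \frac{725}{4}$ ($Y = 58 \left(- \frac{25}{8}\right) = - \frac{725}{4} \approx -181.25$)
$I{\left(q \right)} = - 6 \sqrt{- \frac{25}{4} + q}$ ($I{\left(q \right)} = - 6 \sqrt{q - \frac{25}{4}} = - 6 \sqrt{- \frac{25}{4} + q}$)
$\frac{2432 - 253}{I{\left(-61 \right)} + Y} = \frac{2432 - 253}{- 3 \sqrt{-25 + 4 \left(-61\right)} - \frac{725}{4}} = \frac{2179}{- 3 \sqrt{-25 - 244} - \frac{725}{4}} = \frac{2179}{- 3 \sqrt{-269} - \frac{725}{4}} = \frac{2179}{- 3 i \sqrt{269} - \frac{725}{4}} = \frac{2179}{- \frac{725}{4} - 3 i \sqrt{269}}$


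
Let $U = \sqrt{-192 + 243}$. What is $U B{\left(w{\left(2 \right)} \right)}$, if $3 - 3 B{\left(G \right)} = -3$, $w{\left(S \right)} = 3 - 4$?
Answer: $2 \sqrt{51} \approx 14.283$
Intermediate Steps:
$w{\left(S \right)} = -1$ ($w{\left(S \right)} = 3 - 4 = -1$)
$B{\left(G \right)} = 2$ ($B{\left(G \right)} = 1 - -1 = 1 + 1 = 2$)
$U = \sqrt{51} \approx 7.1414$
$U B{\left(w{\left(2 \right)} \right)} = \sqrt{51} \cdot 2 = 2 \sqrt{51}$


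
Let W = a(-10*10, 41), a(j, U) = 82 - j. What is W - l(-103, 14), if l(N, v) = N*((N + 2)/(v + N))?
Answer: 26601/89 ≈ 298.89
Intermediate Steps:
l(N, v) = N*(2 + N)/(N + v) (l(N, v) = N*((2 + N)/(N + v)) = N*(2 + N)/(N + v))
W = 182 (W = 82 - (-10)*10 = 82 - 1*(-100) = 82 + 100 = 182)
W - l(-103, 14) = 182 - (-103)*(2 - 103)/(-103 + 14) = 182 - (-103)*(-101)/(-89) = 182 - (-103)*(-1)*(-101)/89 = 182 - 1*(-10403/89) = 182 + 10403/89 = 26601/89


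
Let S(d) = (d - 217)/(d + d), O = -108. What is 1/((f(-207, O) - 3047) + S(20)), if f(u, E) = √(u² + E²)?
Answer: -4883080/14815573129 - 14400*√673/14815573129 ≈ -0.00035481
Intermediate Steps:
S(d) = (-217 + d)/(2*d) (S(d) = (-217 + d)/((2*d)) = (-217 + d)*(1/(2*d)) = (-217 + d)/(2*d))
f(u, E) = √(E² + u²)
1/((f(-207, O) - 3047) + S(20)) = 1/((√((-108)² + (-207)²) - 3047) + (½)*(-217 + 20)/20) = 1/((√(11664 + 42849) - 3047) + (½)*(1/20)*(-197)) = 1/((√54513 - 3047) - 197/40) = 1/((9*√673 - 3047) - 197/40) = 1/((-3047 + 9*√673) - 197/40) = 1/(-122077/40 + 9*√673)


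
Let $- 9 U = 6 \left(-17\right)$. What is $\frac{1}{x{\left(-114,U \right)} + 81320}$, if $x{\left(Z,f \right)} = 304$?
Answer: $\frac{1}{81624} \approx 1.2251 \cdot 10^{-5}$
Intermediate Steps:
$U = \frac{34}{3}$ ($U = - \frac{6 \left(-17\right)}{9} = \left(- \frac{1}{9}\right) \left(-102\right) = \frac{34}{3} \approx 11.333$)
$\frac{1}{x{\left(-114,U \right)} + 81320} = \frac{1}{304 + 81320} = \frac{1}{81624}$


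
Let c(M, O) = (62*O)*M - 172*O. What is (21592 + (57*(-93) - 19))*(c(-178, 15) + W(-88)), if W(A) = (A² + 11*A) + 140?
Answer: -2623111488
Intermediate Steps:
c(M, O) = -172*O + 62*M*O (c(M, O) = 62*M*O - 172*O = -172*O + 62*M*O)
W(A) = 140 + A² + 11*A
(21592 + (57*(-93) - 19))*(c(-178, 15) + W(-88)) = (21592 + (57*(-93) - 19))*(2*15*(-86 + 31*(-178)) + (140 + (-88)² + 11*(-88))) = (21592 + (-5301 - 19))*(2*15*(-86 - 5518) + (140 + 7744 - 968)) = (21592 - 5320)*(2*15*(-5604) + 6916) = 16272*(-168120 + 6916) = 16272*(-161204) = -2623111488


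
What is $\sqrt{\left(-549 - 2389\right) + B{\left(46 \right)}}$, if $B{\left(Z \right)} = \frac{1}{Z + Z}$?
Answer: $\frac{i \sqrt{6216785}}{46} \approx 54.203 i$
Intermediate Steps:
$B{\left(Z \right)} = \frac{1}{2 Z}$
$\sqrt{\left(-549 - 2389\right) + B{\left(46 \right)}} = \sqrt{\left(-549 - 2389\right) + \frac{1}{2 \cdot 46}} = \sqrt{\left(-549 - 2389\right) + \frac{1}{2} \cdot \frac{1}{46}} = \sqrt{-2938 + \frac{1}{92}} = \sqrt{- \frac{270295}{92}} = \frac{i \sqrt{6216785}}{46}$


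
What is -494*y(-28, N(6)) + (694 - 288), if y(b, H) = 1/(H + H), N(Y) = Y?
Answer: 2189/6 ≈ 364.83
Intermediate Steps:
y(b, H) = 1/(2*H)
-494*y(-28, N(6)) + (694 - 288) = -247/6 + (694 - 288) = -247/6 + 406 = 2189/6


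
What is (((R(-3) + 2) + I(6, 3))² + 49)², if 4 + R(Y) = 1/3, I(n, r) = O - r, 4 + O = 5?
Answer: 315844/81 ≈ 3899.3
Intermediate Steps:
O = 1 (O = -4 + 5 = 1)
I(n, r) = 1 - r
R(Y) = -11/3 (R(Y) = -4 + 1/3 = -4 + ⅓ = -11/3)
(((R(-3) + 2) + I(6, 3))² + 49)² = (((-11/3 + 2) + (1 - 1*3))² + 49)² = ((-5/3 + (1 - 3))² + 49)² = ((-5/3 - 2)² + 49)² = ((-11/3)² + 49)² = (121/9 + 49)² = (562/9)² = 315844/81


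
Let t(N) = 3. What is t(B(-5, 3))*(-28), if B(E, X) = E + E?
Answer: -84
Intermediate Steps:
B(E, X) = 2*E
t(B(-5, 3))*(-28) = 3*(-28) = -84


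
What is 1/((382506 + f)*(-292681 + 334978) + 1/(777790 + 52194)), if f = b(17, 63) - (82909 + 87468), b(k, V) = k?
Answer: 829984/7447562100230209 ≈ 1.1144e-10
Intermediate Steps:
f = -170360 (f = 17 - (82909 + 87468) = 17 - 1*170377 = 17 - 170377 = -170360)
1/((382506 + f)*(-292681 + 334978) + 1/(777790 + 52194)) = 1/((382506 - 170360)*(-292681 + 334978) + 1/(777790 + 52194)) = 1/(212146*42297 + 1/829984) = 1/(8973139362 + 1/829984) = 1/(7447562100230209/829984) = 829984/7447562100230209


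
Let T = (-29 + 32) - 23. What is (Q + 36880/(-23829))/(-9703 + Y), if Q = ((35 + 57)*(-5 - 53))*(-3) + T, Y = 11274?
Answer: 380941172/37435359 ≈ 10.176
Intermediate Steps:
T = -20 (T = 3 - 23 = -20)
Q = 15988 (Q = ((35 + 57)*(-5 - 53))*(-3) - 20 = (92*(-58))*(-3) - 20 = -5336*(-3) - 20 = 16008 - 20 = 15988)
(Q + 36880/(-23829))/(-9703 + Y) = (15988 + 36880/(-23829))/(-9703 + 11274) = (15988 + 36880*(-1/23829))/1571 = (15988 - 36880/23829)*(1/1571) = (380941172/23829)*(1/1571) = 380941172/37435359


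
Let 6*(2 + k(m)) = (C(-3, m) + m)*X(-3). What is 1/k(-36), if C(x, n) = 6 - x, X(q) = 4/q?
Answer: ¼ ≈ 0.25000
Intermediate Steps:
k(m) = -4 - 2*m/9 (k(m) = -2 + (((6 - 1*(-3)) + m)*(4/(-3)))/6 = -2 + (((6 + 3) + m)*(4*(-⅓)))/6 = -2 + ((9 + m)*(-4/3))/6 = -2 + (-12 - 4*m/3)/6 = -2 + (-2 - 2*m/9) = -4 - 2*m/9)
1/k(-36) = 1/(-4 - 2/9*(-36)) = 1/(-4 + 8) = 1/4 = ¼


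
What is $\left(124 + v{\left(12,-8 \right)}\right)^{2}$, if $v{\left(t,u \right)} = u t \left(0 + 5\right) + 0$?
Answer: $126736$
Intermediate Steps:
$v{\left(t,u \right)} = 5 t u$ ($v{\left(t,u \right)} = u t 5 + 0 = u 5 t + 0 = 5 t u + 0 = 5 t u$)
$\left(124 + v{\left(12,-8 \right)}\right)^{2} = \left(124 + 5 \cdot 12 \left(-8\right)\right)^{2} = \left(124 - 480\right)^{2} = \left(-356\right)^{2} = 126736$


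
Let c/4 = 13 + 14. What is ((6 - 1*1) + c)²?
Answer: 12769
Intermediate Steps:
c = 108 (c = 4*(13 + 14) = 4*27 = 108)
((6 - 1*1) + c)² = ((6 - 1*1) + 108)² = ((6 - 1) + 108)² = (5 + 108)² = 113² = 12769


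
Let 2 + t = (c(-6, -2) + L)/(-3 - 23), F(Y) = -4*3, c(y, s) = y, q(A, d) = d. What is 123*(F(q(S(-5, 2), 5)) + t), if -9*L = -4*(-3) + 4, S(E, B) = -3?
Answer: -65723/39 ≈ -1685.2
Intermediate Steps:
L = -16/9 (L = -(-4*(-3) + 4)/9 = -(12 + 4)/9 = -1/9*16 = -16/9 ≈ -1.7778)
F(Y) = -12
t = -199/117 (t = -2 + (-6 - 16/9)/(-3 - 23) = -2 - 70/9/(-26) = -2 - 70/9*(-1/26) = -2 + 35/117 = -199/117 ≈ -1.7009)
123*(F(q(S(-5, 2), 5)) + t) = 123*(-12 - 199/117) = 123*(-1603/117) = -65723/39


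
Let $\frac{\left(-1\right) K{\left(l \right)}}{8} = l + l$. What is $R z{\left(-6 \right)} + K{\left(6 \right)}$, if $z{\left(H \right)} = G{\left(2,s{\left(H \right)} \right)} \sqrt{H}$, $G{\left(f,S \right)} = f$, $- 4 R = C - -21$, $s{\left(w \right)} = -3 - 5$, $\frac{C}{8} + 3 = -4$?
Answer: $-96 + \frac{35 i \sqrt{6}}{2} \approx -96.0 + 42.866 i$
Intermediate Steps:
$C = -56$ ($C = -24 + 8 \left(-4\right) = -24 - 32 = -56$)
$s{\left(w \right)} = -8$ ($s{\left(w \right)} = -3 - 5 = -8$)
$R = \frac{35}{4}$ ($R = - \frac{-56 - -21}{4} = - \frac{-56 + 21}{4} = \left(- \frac{1}{4}\right) \left(-35\right) = \frac{35}{4} \approx 8.75$)
$z{\left(H \right)} = 2 \sqrt{H}$
$K{\left(l \right)} = - 16 l$ ($K{\left(l \right)} = - 8 \left(l + l\right) = - 8 \cdot 2 l = - 16 l$)
$R z{\left(-6 \right)} + K{\left(6 \right)} = \frac{35 \cdot 2 \sqrt{-6}}{4} - 96 = \frac{35 \cdot 2 i \sqrt{6}}{4} - 96 = \frac{35 i \sqrt{6}}{2} - 96 = -96 + \frac{35 i \sqrt{6}}{2}$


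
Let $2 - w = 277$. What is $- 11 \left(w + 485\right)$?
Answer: $-2310$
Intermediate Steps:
$w = -275$ ($w = 2 - 277 = -275$)
$- 11 \left(w + 485\right) = - 11 \left(-275 + 485\right) = \left(-11\right) 210 = -2310$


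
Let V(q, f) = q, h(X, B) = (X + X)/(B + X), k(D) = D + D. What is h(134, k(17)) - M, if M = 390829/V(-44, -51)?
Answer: 8208883/924 ≈ 8884.1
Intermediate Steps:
k(D) = 2*D
h(X, B) = 2*X/(B + X) (h(X, B) = (2*X)/(B + X) = 2*X/(B + X))
M = -390829/44 (M = 390829/(-44) = 390829*(-1/44) = -390829/44 ≈ -8882.5)
h(134, k(17)) - M = 2*134/(2*17 + 134) - 1*(-390829/44) = 2*134/(34 + 134) + 390829/44 = 2*134/168 + 390829/44 = 2*134*(1/168) + 390829/44 = 67/42 + 390829/44 = 8208883/924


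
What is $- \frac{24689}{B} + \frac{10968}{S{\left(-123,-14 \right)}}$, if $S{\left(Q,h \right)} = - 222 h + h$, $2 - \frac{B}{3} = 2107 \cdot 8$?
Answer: $\frac{315475891}{78219414} \approx 4.0332$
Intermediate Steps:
$B = -50562$ ($B = 6 - 3 \cdot 2107 \cdot 8 = 6 - 50568 = -50562$)
$S{\left(Q,h \right)} = - 221 h$
$- \frac{24689}{B} + \frac{10968}{S{\left(-123,-14 \right)}} = - \frac{24689}{-50562} + \frac{10968}{\left(-221\right) \left(-14\right)} = \left(-24689\right) \left(- \frac{1}{50562}\right) + \frac{10968}{3094} = \frac{24689}{50562} + 10968 \cdot \frac{1}{3094} = \frac{24689}{50562} + \frac{5484}{1547} = \frac{315475891}{78219414}$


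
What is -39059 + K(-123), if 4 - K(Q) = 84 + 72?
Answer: -39211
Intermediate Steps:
K(Q) = -152 (K(Q) = 4 - (84 + 72) = 4 - 1*156 = 4 - 156 = -152)
-39059 + K(-123) = -39059 - 152 = -39211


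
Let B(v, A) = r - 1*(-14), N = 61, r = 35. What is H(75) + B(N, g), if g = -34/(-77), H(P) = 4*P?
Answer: 349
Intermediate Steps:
g = 34/77 (g = -34*(-1/77) = 34/77 ≈ 0.44156)
B(v, A) = 49 (B(v, A) = 35 - 1*(-14) = 35 + 14 = 49)
H(75) + B(N, g) = 4*75 + 49 = 300 + 49 = 349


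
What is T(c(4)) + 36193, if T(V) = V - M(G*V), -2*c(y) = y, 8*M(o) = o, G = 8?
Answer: 36193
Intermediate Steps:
M(o) = o/8
c(y) = -y/2
T(V) = 0 (T(V) = V - 8*V/8 = V - V = 0)
T(c(4)) + 36193 = 0 + 36193 = 36193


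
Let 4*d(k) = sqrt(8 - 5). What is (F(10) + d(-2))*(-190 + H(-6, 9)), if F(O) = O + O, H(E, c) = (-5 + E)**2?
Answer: -1380 - 69*sqrt(3)/4 ≈ -1409.9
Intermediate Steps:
d(k) = sqrt(3)/4 (d(k) = sqrt(8 - 5)/4 = sqrt(3)/4)
F(O) = 2*O
(F(10) + d(-2))*(-190 + H(-6, 9)) = (2*10 + sqrt(3)/4)*(-190 + (-5 - 6)**2) = (20 + sqrt(3)/4)*(-190 + (-11)**2) = (20 + sqrt(3)/4)*(-190 + 121) = (20 + sqrt(3)/4)*(-69) = -1380 - 69*sqrt(3)/4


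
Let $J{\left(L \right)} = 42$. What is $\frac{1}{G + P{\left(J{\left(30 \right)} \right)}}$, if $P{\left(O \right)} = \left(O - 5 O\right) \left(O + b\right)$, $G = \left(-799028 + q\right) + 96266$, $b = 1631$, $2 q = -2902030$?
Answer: $- \frac{1}{2434841} \approx -4.107 \cdot 10^{-7}$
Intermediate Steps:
$q = -1451015$ ($q = \frac{1}{2} \left(-2902030\right) = -1451015$)
$G = -2153777$ ($G = \left(-799028 - 1451015\right) + 96266 = -2250043 + 96266 = -2153777$)
$P{\left(O \right)} = - 4 O \left(1631 + O\right)$ ($P{\left(O \right)} = \left(O - 5 O\right) \left(O + 1631\right) = - 4 O \left(1631 + O\right)$)
$\frac{1}{G + P{\left(J{\left(30 \right)} \right)}} = \frac{1}{-2153777 - 168 \left(1631 + 42\right)} = \frac{1}{-2153777 - 168 \cdot 1673} = \frac{1}{-2153777 - 281064} = \frac{1}{-2434841} = - \frac{1}{2434841}$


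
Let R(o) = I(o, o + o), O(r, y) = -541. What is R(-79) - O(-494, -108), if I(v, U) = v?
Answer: 462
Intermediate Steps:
R(o) = o
R(-79) - O(-494, -108) = -79 - 1*(-541) = -79 + 541 = 462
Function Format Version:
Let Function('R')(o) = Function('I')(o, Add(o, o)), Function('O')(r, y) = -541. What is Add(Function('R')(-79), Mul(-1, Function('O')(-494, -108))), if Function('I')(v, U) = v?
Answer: 462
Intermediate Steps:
Function('R')(o) = o
Add(Function('R')(-79), Mul(-1, Function('O')(-494, -108))) = Add(-79, Mul(-1, -541)) = Add(-79, 541) = 462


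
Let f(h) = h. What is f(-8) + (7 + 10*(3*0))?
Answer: -1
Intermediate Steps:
f(-8) + (7 + 10*(3*0)) = -8 + (7 + 10*(3*0)) = -8 + (7 + 10*0) = -8 + (7 + 0) = -8 + 7 = -1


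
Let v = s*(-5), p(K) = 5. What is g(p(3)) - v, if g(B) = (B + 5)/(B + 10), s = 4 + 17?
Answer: 317/3 ≈ 105.67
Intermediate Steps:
s = 21
g(B) = (5 + B)/(10 + B)
v = -105 (v = 21*(-5) = -105)
g(p(3)) - v = (5 + 5)/(10 + 5) - 1*(-105) = 10/15 + 105 = (1/15)*10 + 105 = ⅔ + 105 = 317/3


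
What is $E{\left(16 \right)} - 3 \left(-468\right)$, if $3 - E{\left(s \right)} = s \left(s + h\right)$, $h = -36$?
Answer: $1727$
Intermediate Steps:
$E{\left(s \right)} = 3 - s \left(-36 + s\right)$ ($E{\left(s \right)} = 3 - s \left(s - 36\right) = 3 - s \left(-36 + s\right)$)
$E{\left(16 \right)} - 3 \left(-468\right) = \left(3 - 16^{2} + 36 \cdot 16\right) - 3 \left(-468\right) = \left(3 - 256 + 576\right) - -1404 = \left(3 - 256 + 576\right) + 1404 = 323 + 1404 = 1727$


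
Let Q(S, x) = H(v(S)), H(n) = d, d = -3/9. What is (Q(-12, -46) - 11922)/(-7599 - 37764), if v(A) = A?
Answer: 35767/136089 ≈ 0.26282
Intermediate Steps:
d = -1/3 (d = -3*1/9 = -1/3 ≈ -0.33333)
H(n) = -1/3
Q(S, x) = -1/3
(Q(-12, -46) - 11922)/(-7599 - 37764) = (-1/3 - 11922)/(-7599 - 37764) = -35767/3/(-45363) = -35767/3*(-1/45363) = 35767/136089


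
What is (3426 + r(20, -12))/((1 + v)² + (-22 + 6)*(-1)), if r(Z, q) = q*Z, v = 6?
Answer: 3186/65 ≈ 49.015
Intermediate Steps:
r(Z, q) = Z*q
(3426 + r(20, -12))/((1 + v)² + (-22 + 6)*(-1)) = (3426 + 20*(-12))/((1 + 6)² + (-22 + 6)*(-1)) = (3426 - 240)/(7² - 16*(-1)) = 3186/(49 + 16) = 3186/65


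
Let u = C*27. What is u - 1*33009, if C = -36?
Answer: -33981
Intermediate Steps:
u = -972 (u = -36*27 = -972)
u - 1*33009 = -972 - 1*33009 = -972 - 33009 = -33981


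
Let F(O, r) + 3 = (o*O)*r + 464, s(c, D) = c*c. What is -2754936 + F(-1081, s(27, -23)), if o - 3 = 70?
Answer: -60282052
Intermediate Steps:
s(c, D) = c**2
o = 73 (o = 3 + 70 = 73)
F(O, r) = 461 + 73*O*r (F(O, r) = -3 + ((73*O)*r + 464) = -3 + (73*O*r + 464) = -3 + (464 + 73*O*r) = 461 + 73*O*r)
-2754936 + F(-1081, s(27, -23)) = -2754936 + (461 + 73*(-1081)*27**2) = -2754936 + (461 + 73*(-1081)*729) = -2754936 + (461 - 57527577) = -2754936 - 57527116 = -60282052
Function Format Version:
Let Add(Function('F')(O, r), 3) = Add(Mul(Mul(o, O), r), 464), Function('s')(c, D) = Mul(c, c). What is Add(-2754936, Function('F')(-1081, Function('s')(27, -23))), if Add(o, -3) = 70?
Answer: -60282052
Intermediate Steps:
Function('s')(c, D) = Pow(c, 2)
o = 73 (o = Add(3, 70) = 73)
Function('F')(O, r) = Add(461, Mul(73, O, r)) (Function('F')(O, r) = Add(-3, Add(Mul(Mul(73, O), r), 464)) = Add(-3, Add(Mul(73, O, r), 464)) = Add(-3, Add(464, Mul(73, O, r))) = Add(461, Mul(73, O, r)))
Add(-2754936, Function('F')(-1081, Function('s')(27, -23))) = Add(-2754936, Add(461, Mul(73, -1081, Pow(27, 2)))) = Add(-2754936, Add(461, Mul(73, -1081, 729))) = Add(-2754936, Add(461, -57527577)) = Add(-2754936, -57527116) = -60282052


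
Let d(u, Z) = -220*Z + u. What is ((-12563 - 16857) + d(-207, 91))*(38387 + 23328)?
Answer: -3063964605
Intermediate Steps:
d(u, Z) = u - 220*Z
((-12563 - 16857) + d(-207, 91))*(38387 + 23328) = ((-12563 - 16857) + (-207 - 220*91))*(38387 + 23328) = (-29420 + (-207 - 20020))*61715 = (-29420 - 20227)*61715 = -49647*61715 = -3063964605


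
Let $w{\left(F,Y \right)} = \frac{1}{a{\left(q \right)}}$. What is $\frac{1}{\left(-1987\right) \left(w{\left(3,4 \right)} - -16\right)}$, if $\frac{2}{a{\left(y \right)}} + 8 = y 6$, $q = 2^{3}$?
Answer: $- \frac{1}{71532} \approx -1.398 \cdot 10^{-5}$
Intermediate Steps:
$q = 8$
$a{\left(y \right)} = \frac{2}{-8 + 6 y}$ ($a{\left(y \right)} = \frac{2}{-8 + y 6} = \frac{2}{-8 + 6 y}$)
$w{\left(F,Y \right)} = 20$ ($w{\left(F,Y \right)} = \frac{1}{\frac{1}{-4 + 3 \cdot 8}} = \frac{1}{\frac{1}{-4 + 24}} = \frac{1}{\frac{1}{20}} = 20$)
$\frac{1}{\left(-1987\right) \left(w{\left(3,4 \right)} - -16\right)} = \frac{1}{\left(-1987\right) \left(20 - -16\right)} = \frac{1}{\left(-1987\right) \left(20 + 16\right)} = \frac{1}{\left(-1987\right) 36} = \frac{1}{-71532} = - \frac{1}{71532}$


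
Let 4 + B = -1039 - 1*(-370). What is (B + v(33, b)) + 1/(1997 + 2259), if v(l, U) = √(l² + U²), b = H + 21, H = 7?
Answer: -2864287/4256 + √1873 ≈ -629.72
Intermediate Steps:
b = 28 (b = 7 + 21 = 28)
B = -673 (B = -4 + (-1039 - 1*(-370)) = -4 + (-1039 + 370) = -4 - 669 = -673)
v(l, U) = √(U² + l²)
(B + v(33, b)) + 1/(1997 + 2259) = (-673 + √(28² + 33²)) + 1/(1997 + 2259) = (-673 + √(784 + 1089)) + 1/4256 = (-673 + √1873) + 1/4256 = -2864287/4256 + √1873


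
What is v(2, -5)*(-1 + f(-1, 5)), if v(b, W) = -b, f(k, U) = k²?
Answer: 0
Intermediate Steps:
v(2, -5)*(-1 + f(-1, 5)) = (-1*2)*(-1 + (-1)²) = -2*(-1 + 1) = -2*0 = 0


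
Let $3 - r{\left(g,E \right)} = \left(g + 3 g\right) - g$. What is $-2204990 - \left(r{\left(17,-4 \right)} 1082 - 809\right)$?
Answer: $-2152245$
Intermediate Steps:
$r{\left(g,E \right)} = 3 - 3 g$ ($r{\left(g,E \right)} = 3 - \left(\left(g + 3 g\right) - g\right) = 3 - \left(4 g - g\right) = 3 - 3 g$)
$-2204990 - \left(r{\left(17,-4 \right)} 1082 - 809\right) = -2204990 - \left(\left(3 - 51\right) 1082 - 809\right) = -2204990 - \left(\left(-48\right) 1082 - 809\right) = -2204990 - \left(-51936 - 809\right) = -2204990 - -52745 = -2204990 + 52745 = -2152245$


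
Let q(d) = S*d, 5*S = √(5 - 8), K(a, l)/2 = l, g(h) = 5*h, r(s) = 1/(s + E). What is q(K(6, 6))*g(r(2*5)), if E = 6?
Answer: 3*I*√3/4 ≈ 1.299*I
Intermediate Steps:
r(s) = 1/(6 + s) (r(s) = 1/(s + 6) = 1/(6 + s))
K(a, l) = 2*l
S = I*√3/5 (S = √(5 - 8)/5 = √(-3)/5 = (I*√3)/5 = I*√3/5 ≈ 0.34641*I)
q(d) = I*d*√3/5 (q(d) = (I*√3/5)*d = I*d*√3/5)
q(K(6, 6))*g(r(2*5)) = (I*(2*6)*√3/5)*(5/(6 + 2*5)) = ((⅕)*I*12*√3)*(5/(6 + 10)) = (12*I*√3/5)*(5/16) = 3*I*√3/4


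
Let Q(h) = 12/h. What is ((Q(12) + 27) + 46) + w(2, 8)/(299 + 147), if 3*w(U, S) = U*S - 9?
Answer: 99019/1338 ≈ 74.005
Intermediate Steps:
w(U, S) = -3 + S*U/3 (w(U, S) = (U*S - 9)/3 = (S*U - 9)/3 = (-9 + S*U)/3 = -3 + S*U/3)
((Q(12) + 27) + 46) + w(2, 8)/(299 + 147) = ((12/12 + 27) + 46) + (-3 + (1/3)*8*2)/(299 + 147) = ((12*(1/12) + 27) + 46) + (-3 + 16/3)/446 = ((1 + 27) + 46) + (7/3)*(1/446) = (28 + 46) + 7/1338 = 74 + 7/1338 = 99019/1338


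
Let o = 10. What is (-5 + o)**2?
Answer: 25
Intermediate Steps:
(-5 + o)**2 = (-5 + 10)**2 = 5**2 = 25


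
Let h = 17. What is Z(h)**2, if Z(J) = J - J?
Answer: 0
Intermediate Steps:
Z(J) = 0
Z(h)**2 = 0**2 = 0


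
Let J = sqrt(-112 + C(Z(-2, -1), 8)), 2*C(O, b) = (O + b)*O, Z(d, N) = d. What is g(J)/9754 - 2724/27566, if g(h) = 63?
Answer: -12416619/134439382 ≈ -0.092358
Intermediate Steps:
C(O, b) = O*(O + b)/2 (C(O, b) = ((O + b)*O)/2 = (O*(O + b))/2 = O*(O + b)/2)
J = I*sqrt(118) (J = sqrt(-112 + (1/2)*(-2)*(-2 + 8)) = sqrt(-112 + (1/2)*(-2)*6) = sqrt(-112 - 6) = sqrt(-118) = I*sqrt(118) ≈ 10.863*I)
g(J)/9754 - 2724/27566 = 63/9754 - 2724/27566 = 63*(1/9754) - 2724*1/27566 = 63/9754 - 1362/13783 = -12416619/134439382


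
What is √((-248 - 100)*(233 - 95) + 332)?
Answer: 2*I*√11923 ≈ 218.39*I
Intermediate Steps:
√((-248 - 100)*(233 - 95) + 332) = √(-348*138 + 332) = √(-48024 + 332) = √(-47692) = 2*I*√11923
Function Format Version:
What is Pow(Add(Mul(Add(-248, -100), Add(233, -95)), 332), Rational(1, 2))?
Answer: Mul(2, I, Pow(11923, Rational(1, 2))) ≈ Mul(218.39, I)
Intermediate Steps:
Pow(Add(Mul(Add(-248, -100), Add(233, -95)), 332), Rational(1, 2)) = Pow(Add(Mul(-348, 138), 332), Rational(1, 2)) = Pow(Add(-48024, 332), Rational(1, 2)) = Pow(-47692, Rational(1, 2)) = Mul(2, I, Pow(11923, Rational(1, 2)))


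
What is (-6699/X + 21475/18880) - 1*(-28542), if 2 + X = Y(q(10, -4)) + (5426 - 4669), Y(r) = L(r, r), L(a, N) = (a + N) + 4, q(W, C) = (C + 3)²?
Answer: 81994437583/2873536 ≈ 28534.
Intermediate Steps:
q(W, C) = (3 + C)²
L(a, N) = 4 + N + a (L(a, N) = (N + a) + 4 = 4 + N + a)
Y(r) = 4 + 2*r (Y(r) = 4 + r + r = 4 + 2*r)
X = 761 (X = -2 + ((4 + 2*(3 - 4)²) + (5426 - 4669)) = -2 + ((4 + 2*(-1)²) + 757) = -2 + ((4 + 2*1) + 757) = -2 + ((4 + 2) + 757) = -2 + (6 + 757) = -2 + 763 = 761)
(-6699/X + 21475/18880) - 1*(-28542) = (-6699/761 + 21475/18880) - 1*(-28542) = (-6699*1/761 + 21475*(1/18880)) + 28542 = (-6699/761 + 4295/3776) + 28542 = -22026929/2873536 + 28542 = 81994437583/2873536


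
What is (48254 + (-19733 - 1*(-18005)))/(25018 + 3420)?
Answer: 23263/14219 ≈ 1.6361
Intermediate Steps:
(48254 + (-19733 - 1*(-18005)))/(25018 + 3420) = (48254 + (-19733 + 18005))/28438 = (48254 - 1728)*(1/28438) = 46526*(1/28438) = 23263/14219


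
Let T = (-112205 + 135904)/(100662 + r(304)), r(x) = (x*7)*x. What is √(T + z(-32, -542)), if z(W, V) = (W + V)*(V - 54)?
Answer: √191190614705637730/747574 ≈ 584.90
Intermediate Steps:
r(x) = 7*x² (r(x) = (7*x)*x = 7*x²)
z(W, V) = (-54 + V)*(V + W) (z(W, V) = (V + W)*(-54 + V) = (-54 + V)*(V + W))
T = 23699/747574 (T = (-112205 + 135904)/(100662 + 7*304²) = 23699/(100662 + 7*92416) = 23699/(100662 + 646912) = 23699/747574 ≈ 0.031701)
√(T + z(-32, -542)) = √(23699/747574 + ((-542)² - 54*(-542) - 54*(-32) - 542*(-32))) = √(23699/747574 + (293764 + 29268 + 1728 + 17344)) = √(23699/747574 + 342104) = √(255748079395/747574) = √191190614705637730/747574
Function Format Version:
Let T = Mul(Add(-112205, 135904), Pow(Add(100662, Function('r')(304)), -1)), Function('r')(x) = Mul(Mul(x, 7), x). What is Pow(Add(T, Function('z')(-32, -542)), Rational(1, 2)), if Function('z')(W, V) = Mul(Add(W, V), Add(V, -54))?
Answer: Mul(Rational(1, 747574), Pow(191190614705637730, Rational(1, 2))) ≈ 584.90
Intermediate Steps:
Function('r')(x) = Mul(7, Pow(x, 2)) (Function('r')(x) = Mul(Mul(7, x), x) = Mul(7, Pow(x, 2)))
Function('z')(W, V) = Mul(Add(-54, V), Add(V, W)) (Function('z')(W, V) = Mul(Add(V, W), Add(-54, V)) = Mul(Add(-54, V), Add(V, W)))
T = Rational(23699, 747574) (T = Mul(Add(-112205, 135904), Pow(Add(100662, Mul(7, Pow(304, 2))), -1)) = Mul(23699, Pow(Add(100662, Mul(7, 92416)), -1)) = Mul(23699, Pow(Add(100662, 646912), -1)) = Mul(23699, Pow(747574, -1)) = Mul(23699, Rational(1, 747574)) = Rational(23699, 747574) ≈ 0.031701)
Pow(Add(T, Function('z')(-32, -542)), Rational(1, 2)) = Pow(Add(Rational(23699, 747574), Add(Pow(-542, 2), Mul(-54, -542), Mul(-54, -32), Mul(-542, -32))), Rational(1, 2)) = Pow(Add(Rational(23699, 747574), Add(293764, 29268, 1728, 17344)), Rational(1, 2)) = Pow(Add(Rational(23699, 747574), 342104), Rational(1, 2)) = Pow(Rational(255748079395, 747574), Rational(1, 2)) = Mul(Rational(1, 747574), Pow(191190614705637730, Rational(1, 2)))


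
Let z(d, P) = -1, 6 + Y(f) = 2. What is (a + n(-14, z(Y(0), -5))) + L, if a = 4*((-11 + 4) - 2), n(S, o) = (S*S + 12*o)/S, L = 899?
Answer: 5949/7 ≈ 849.86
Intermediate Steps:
Y(f) = -4 (Y(f) = -6 + 2 = -4)
n(S, o) = (S² + 12*o)/S
a = -36 (a = 4*(-7 - 2) = 4*(-9) = -36)
(a + n(-14, z(Y(0), -5))) + L = (-36 + (-14 + 12*(-1)/(-14))) + 899 = (-36 + (-14 + 12*(-1)*(-1/14))) + 899 = (-36 + (-14 + 6/7)) + 899 = (-36 - 92/7) + 899 = -344/7 + 899 = 5949/7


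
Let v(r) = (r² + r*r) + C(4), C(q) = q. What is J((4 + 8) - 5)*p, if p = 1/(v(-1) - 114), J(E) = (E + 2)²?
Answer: -¾ ≈ -0.75000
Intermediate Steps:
J(E) = (2 + E)²
v(r) = 4 + 2*r² (v(r) = (r² + r*r) + 4 = (r² + r²) + 4 = 2*r² + 4 = 4 + 2*r²)
p = -1/108 (p = 1/((4 + 2*(-1)²) - 114) = 1/((4 + 2*1) - 114) = 1/((4 + 2) - 114) = 1/(6 - 114) = 1/(-108) = -1/108 ≈ -0.0092593)
J((4 + 8) - 5)*p = (2 + ((4 + 8) - 5))²*(-1/108) = (2 + (12 - 5))²*(-1/108) = (2 + 7)²*(-1/108) = 9²*(-1/108) = 81*(-1/108) = -¾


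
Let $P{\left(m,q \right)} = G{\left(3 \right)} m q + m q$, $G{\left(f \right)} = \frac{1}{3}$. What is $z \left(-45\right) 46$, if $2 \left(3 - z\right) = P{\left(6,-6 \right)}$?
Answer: $-55890$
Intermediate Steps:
$G{\left(f \right)} = \frac{1}{3}$
$P{\left(m,q \right)} = \frac{4 m q}{3}$ ($P{\left(m,q \right)} = \frac{m}{3} q + m q = \frac{m q}{3} + m q = \frac{4 m q}{3}$)
$z = 27$ ($z = 3 - \frac{\frac{4}{3} \cdot 6 \left(-6\right)}{2} = 3 - -24 = 3 + 24 = 27$)
$z \left(-45\right) 46 = 27 \left(-45\right) 46 = \left(-1215\right) 46 = -55890$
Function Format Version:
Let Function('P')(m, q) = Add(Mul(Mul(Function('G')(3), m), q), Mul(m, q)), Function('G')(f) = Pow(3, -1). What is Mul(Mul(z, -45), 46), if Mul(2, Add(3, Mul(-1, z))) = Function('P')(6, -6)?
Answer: -55890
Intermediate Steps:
Function('G')(f) = Rational(1, 3)
Function('P')(m, q) = Mul(Rational(4, 3), m, q) (Function('P')(m, q) = Add(Mul(Mul(Rational(1, 3), m), q), Mul(m, q)) = Add(Mul(Rational(1, 3), m, q), Mul(m, q)) = Mul(Rational(4, 3), m, q))
z = 27 (z = Add(3, Mul(Rational(-1, 2), Mul(Rational(4, 3), 6, -6))) = Add(3, Mul(Rational(-1, 2), -48)) = Add(3, 24) = 27)
Mul(Mul(z, -45), 46) = Mul(Mul(27, -45), 46) = Mul(-1215, 46) = -55890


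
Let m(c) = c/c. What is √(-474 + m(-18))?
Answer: I*√473 ≈ 21.749*I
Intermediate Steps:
m(c) = 1
√(-474 + m(-18)) = √(-474 + 1) = √(-473) = I*√473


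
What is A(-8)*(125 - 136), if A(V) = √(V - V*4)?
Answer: -22*√6 ≈ -53.889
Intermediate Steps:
A(V) = √3*√(-V) (A(V) = √(V - 4*V) = √(-3*V) = √3*√(-V))
A(-8)*(125 - 136) = (√3*√(-1*(-8)))*(125 - 136) = (√3*√8)*(-11) = (√3*(2*√2))*(-11) = (2*√6)*(-11) = -22*√6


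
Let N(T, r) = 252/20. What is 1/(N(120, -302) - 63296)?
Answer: -5/316417 ≈ -1.5802e-5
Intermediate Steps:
N(T, r) = 63/5 (N(T, r) = 252*(1/20) = 63/5)
1/(N(120, -302) - 63296) = 1/(63/5 - 63296) = 1/(-316417/5) = -5/316417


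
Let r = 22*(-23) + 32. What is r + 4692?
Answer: 4218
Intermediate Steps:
r = -474 (r = -506 + 32 = -474)
r + 4692 = -474 + 4692 = 4218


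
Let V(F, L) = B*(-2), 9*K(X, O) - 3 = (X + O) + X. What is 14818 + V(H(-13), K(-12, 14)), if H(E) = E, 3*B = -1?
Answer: 44456/3 ≈ 14819.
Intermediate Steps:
B = -⅓ (B = (⅓)*(-1) = -⅓ ≈ -0.33333)
K(X, O) = ⅓ + O/9 + 2*X/9 (K(X, O) = ⅓ + ((X + O) + X)/9 = ⅓ + ((O + X) + X)/9 = ⅓ + (O + 2*X)/9 = ⅓ + (O/9 + 2*X/9) = ⅓ + O/9 + 2*X/9)
V(F, L) = ⅔ (V(F, L) = -⅓*(-2) = ⅔)
14818 + V(H(-13), K(-12, 14)) = 14818 + ⅔ = 44456/3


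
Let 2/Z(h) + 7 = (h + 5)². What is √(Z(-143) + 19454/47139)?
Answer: 2*√83106855143547717/897385143 ≈ 0.64249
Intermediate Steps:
Z(h) = 2/(-7 + (5 + h)²) (Z(h) = 2/(-7 + (h + 5)²) = 2/(-7 + (5 + h)²))
√(Z(-143) + 19454/47139) = √(2/(-7 + (5 - 143)²) + 19454/47139) = √(2/(-7 + (-138)²) + 19454*(1/47139)) = √(2/(-7 + 19044) + 19454/47139) = √(2/19037 + 19454/47139) = √(370440076/897385143) = 2*√83106855143547717/897385143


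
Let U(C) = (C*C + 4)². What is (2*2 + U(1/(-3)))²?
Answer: 2866249/6561 ≈ 436.86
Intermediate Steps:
U(C) = (4 + C²)² (U(C) = (C² + 4)² = (4 + C²)²)
(2*2 + U(1/(-3)))² = (2*2 + (4 + (1/(-3))²)²)² = (4 + (4 + (-⅓)²)²)² = (4 + (4 + ⅑)²)² = (4 + (37/9)²)² = (4 + 1369/81)² = (1693/81)² = 2866249/6561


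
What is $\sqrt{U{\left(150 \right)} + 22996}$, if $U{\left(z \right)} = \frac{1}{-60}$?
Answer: $\frac{\sqrt{20696385}}{30} \approx 151.64$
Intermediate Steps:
$U{\left(z \right)} = - \frac{1}{60}$
$\sqrt{U{\left(150 \right)} + 22996} = \sqrt{- \frac{1}{60} + 22996} = \sqrt{\frac{1379759}{60}} = \frac{\sqrt{20696385}}{30}$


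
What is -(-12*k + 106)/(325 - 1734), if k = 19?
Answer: -122/1409 ≈ -0.086586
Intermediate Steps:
-(-12*k + 106)/(325 - 1734) = -(-12*19 + 106)/(325 - 1734) = -(-228 + 106)/(-1409) = -(-122)*(-1)/1409 = -1*122/1409 = -122/1409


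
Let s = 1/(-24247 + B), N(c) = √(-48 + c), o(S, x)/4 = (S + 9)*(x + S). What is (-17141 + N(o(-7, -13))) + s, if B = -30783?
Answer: -943269231/55030 + 4*I*√13 ≈ -17141.0 + 14.422*I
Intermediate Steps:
o(S, x) = 4*(9 + S)*(S + x) (o(S, x) = 4*((S + 9)*(x + S)) = 4*((9 + S)*(S + x)) = 4*(9 + S)*(S + x))
s = -1/55030 (s = 1/(-24247 - 30783) = 1/(-55030) = -1/55030 ≈ -1.8172e-5)
(-17141 + N(o(-7, -13))) + s = (-17141 + √(-48 + (4*(-7)² + 36*(-7) + 36*(-13) + 4*(-7)*(-13)))) - 1/55030 = (-17141 + √(-48 + (4*49 - 252 - 468 + 364))) - 1/55030 = (-17141 + √(-48 + (196 - 252 - 468 + 364))) - 1/55030 = (-17141 + √(-48 - 160)) - 1/55030 = (-17141 + √(-208)) - 1/55030 = (-17141 + 4*I*√13) - 1/55030 = -943269231/55030 + 4*I*√13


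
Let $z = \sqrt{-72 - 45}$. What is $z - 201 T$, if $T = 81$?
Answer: $-16281 + 3 i \sqrt{13} \approx -16281.0 + 10.817 i$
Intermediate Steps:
$z = 3 i \sqrt{13}$ ($z = \sqrt{-117} = 3 i \sqrt{13} \approx 10.817 i$)
$z - 201 T = 3 i \sqrt{13} - 16281 = -16281 + 3 i \sqrt{13}$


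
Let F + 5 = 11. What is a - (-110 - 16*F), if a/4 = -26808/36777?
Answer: 2489610/12259 ≈ 203.08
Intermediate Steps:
F = 6 (F = -5 + 11 = 6)
a = -35744/12259 (a = 4*(-26808/36777) = 4*(-26808*1/36777) = 4*(-8936/12259) = -35744/12259 ≈ -2.9157)
a - (-110 - 16*F) = -35744/12259 - (-110 - 16*6) = -35744/12259 - (-110 - 96) = -35744/12259 - 1*(-206) = -35744/12259 + 206 = 2489610/12259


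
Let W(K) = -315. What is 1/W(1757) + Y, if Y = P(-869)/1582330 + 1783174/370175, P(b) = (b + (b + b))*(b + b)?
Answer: 28330851563006/3690155748825 ≈ 7.6774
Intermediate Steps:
P(b) = 6*b**2 (P(b) = (b + 2*b)*(2*b) = (3*b)*(2*b) = 6*b**2)
Y = 449882005447/58573900775 (Y = (6*(-869)**2)/1582330 + 1783174/370175 = (6*755161)*(1/1582330) + 1783174*(1/370175) = 4530966*(1/1582330) + 1783174/370175 = 2265483/791165 + 1783174/370175 = 449882005447/58573900775 ≈ 7.6806)
1/W(1757) + Y = 1/(-315) + 449882005447/58573900775 = -1/315 + 449882005447/58573900775 = 28330851563006/3690155748825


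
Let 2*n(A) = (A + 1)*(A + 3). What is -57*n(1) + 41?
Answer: -187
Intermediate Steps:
n(A) = (1 + A)*(3 + A)/2 (n(A) = ((A + 1)*(A + 3))/2 = ((1 + A)*(3 + A))/2 = (1 + A)*(3 + A)/2)
-57*n(1) + 41 = -57*(3/2 + (½)*1² + 2*1) + 41 = -57*(3/2 + (½)*1 + 2) + 41 = -57*(3/2 + ½ + 2) + 41 = -57*4 + 41 = -228 + 41 = -187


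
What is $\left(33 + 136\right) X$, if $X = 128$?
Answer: $21632$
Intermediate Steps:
$\left(33 + 136\right) X = \left(33 + 136\right) 128 = 169 \cdot 128 = 21632$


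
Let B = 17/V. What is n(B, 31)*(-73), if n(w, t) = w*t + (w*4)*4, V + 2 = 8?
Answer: -58327/6 ≈ -9721.2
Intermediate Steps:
V = 6 (V = -2 + 8 = 6)
B = 17/6 ≈ 2.8333
n(w, t) = 16*w + t*w (n(w, t) = t*w + (4*w)*4 = t*w + 16*w = 16*w + t*w)
n(B, 31)*(-73) = (17*(16 + 31)/6)*(-73) = ((17/6)*47)*(-73) = (799/6)*(-73) = -58327/6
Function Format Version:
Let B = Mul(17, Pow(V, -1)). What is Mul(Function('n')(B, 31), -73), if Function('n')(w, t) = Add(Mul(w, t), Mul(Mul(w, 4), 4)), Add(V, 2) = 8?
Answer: Rational(-58327, 6) ≈ -9721.2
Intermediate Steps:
V = 6 (V = Add(-2, 8) = 6)
B = Rational(17, 6) (B = Mul(17, Pow(6, -1)) = Mul(17, Rational(1, 6)) = Rational(17, 6) ≈ 2.8333)
Function('n')(w, t) = Add(Mul(16, w), Mul(t, w)) (Function('n')(w, t) = Add(Mul(t, w), Mul(Mul(4, w), 4)) = Add(Mul(t, w), Mul(16, w)) = Add(Mul(16, w), Mul(t, w)))
Mul(Function('n')(B, 31), -73) = Mul(Mul(Rational(17, 6), Add(16, 31)), -73) = Mul(Mul(Rational(17, 6), 47), -73) = Mul(Rational(799, 6), -73) = Rational(-58327, 6)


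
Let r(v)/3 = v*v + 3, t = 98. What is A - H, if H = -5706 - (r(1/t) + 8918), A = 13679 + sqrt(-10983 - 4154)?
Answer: 271908451/9604 + I*sqrt(15137) ≈ 28312.0 + 123.03*I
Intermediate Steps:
r(v) = 9 + 3*v**2 (r(v) = 3*(v*v + 3) = 3*(v**2 + 3) = 3*(3 + v**2) = 9 + 3*v**2)
A = 13679 + I*sqrt(15137) (A = 13679 + sqrt(-15137) = 13679 + I*sqrt(15137) ≈ 13679.0 + 123.03*I)
H = -140535335/9604 (H = -5706 - ((9 + 3*(1/98)**2) + 8918) = -5706 - ((9 + 3*(1/9604)) + 8918) = -5706 - ((9 + 3/9604) + 8918) = -5706 - (86439/9604 + 8918) = -5706 - 1*85734911/9604 = -5706 - 85734911/9604 = -140535335/9604 ≈ -14633.)
A - H = (13679 + I*sqrt(15137)) - 1*(-140535335/9604) = (13679 + I*sqrt(15137)) + 140535335/9604 = 271908451/9604 + I*sqrt(15137)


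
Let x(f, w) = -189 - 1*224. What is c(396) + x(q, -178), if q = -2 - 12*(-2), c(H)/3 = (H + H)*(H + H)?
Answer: 1881379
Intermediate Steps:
c(H) = 12*H² (c(H) = 3*((H + H)*(H + H)) = 3*((2*H)*(2*H)) = 3*(4*H²) = 12*H²)
q = 22 (q = -2 + 24 = 22)
x(f, w) = -413 (x(f, w) = -189 - 224 = -413)
c(396) + x(q, -178) = 12*396² - 413 = 12*156816 - 413 = 1881792 - 413 = 1881379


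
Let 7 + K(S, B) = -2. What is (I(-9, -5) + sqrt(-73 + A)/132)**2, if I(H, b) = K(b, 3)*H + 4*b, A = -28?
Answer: (8052 + I*sqrt(101))**2/17424 ≈ 3721.0 + 9.2885*I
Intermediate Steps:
K(S, B) = -9 (K(S, B) = -7 - 2 = -9)
I(H, b) = -9*H + 4*b
(I(-9, -5) + sqrt(-73 + A)/132)**2 = ((-9*(-9) + 4*(-5)) + sqrt(-73 - 28)/132)**2 = ((81 - 20) + sqrt(-101)*(1/132))**2 = (61 + (I*sqrt(101))*(1/132))**2 = (61 + I*sqrt(101)/132)**2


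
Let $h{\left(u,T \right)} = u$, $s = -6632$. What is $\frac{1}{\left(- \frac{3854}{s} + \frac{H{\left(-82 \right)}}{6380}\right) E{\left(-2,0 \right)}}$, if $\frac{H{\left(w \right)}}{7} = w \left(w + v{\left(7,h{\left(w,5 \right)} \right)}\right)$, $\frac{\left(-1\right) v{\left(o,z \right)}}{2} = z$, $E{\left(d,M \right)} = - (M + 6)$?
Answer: $\frac{2644510}{107837421} \approx 0.024523$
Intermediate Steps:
$E{\left(d,M \right)} = -6 - M$ ($E{\left(d,M \right)} = - (6 + M) = -6 - M$)
$v{\left(o,z \right)} = - 2 z$
$H{\left(w \right)} = - 7 w^{2}$ ($H{\left(w \right)} = 7 w \left(w - 2 w\right) = 7 w \left(- w\right) = 7 \left(- w^{2}\right) = - 7 w^{2}$)
$\frac{1}{\left(- \frac{3854}{s} + \frac{H{\left(-82 \right)}}{6380}\right) E{\left(-2,0 \right)}} = \frac{1}{\left(- \frac{3854}{-6632} + \frac{\left(-7\right) \left(-82\right)^{2}}{6380}\right) \left(-6 - 0\right)} = \frac{1}{\left(\left(-3854\right) \left(- \frac{1}{6632}\right) + \left(-7\right) 6724 \cdot \frac{1}{6380}\right) \left(-6 + 0\right)} = \frac{1}{\left(\frac{1927}{3316} - \frac{11767}{1595}\right) \left(-6\right)} = \frac{1}{\left(- \frac{35945807}{5289020}\right) \left(-6\right)} = \frac{1}{\frac{107837421}{2644510}} = \frac{2644510}{107837421}$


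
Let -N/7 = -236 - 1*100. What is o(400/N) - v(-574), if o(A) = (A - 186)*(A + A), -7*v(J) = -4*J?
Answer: 5721902/21609 ≈ 264.79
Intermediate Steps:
N = 2352 (N = -7*(-236 - 1*100) = -7*(-236 - 100) = -7*(-336) = 2352)
v(J) = 4*J/7 (v(J) = -(-4)*J/7 = 4*J/7)
o(A) = 2*A*(-186 + A) (o(A) = (-186 + A)*(2*A) = 2*A*(-186 + A))
o(400/N) - v(-574) = 2*(400/2352)*(-186 + 400/2352) - 4*(-574)/7 = 2*(400*(1/2352))*(-186 + 400*(1/2352)) - 1*(-328) = 2*(25/147)*(-186 + 25/147) + 328 = 2*(25/147)*(-27317/147) + 328 = -1365850/21609 + 328 = 5721902/21609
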